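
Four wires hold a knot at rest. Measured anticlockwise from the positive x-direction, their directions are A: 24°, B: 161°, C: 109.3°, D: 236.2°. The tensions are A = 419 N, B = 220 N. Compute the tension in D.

T_D ≈ 306 N

Resolve: ΣF_x = 419 cos 24° + 220 cos 161° + T_C cos 109.3° + T_D cos 236.2° = 0.
        ΣF_y = 419 sin 24° + 220 sin 161° + T_C sin 109.3° + T_D sin 236.2° = 0.
The known terms sum to (174.8, 242) N, so -0.3305 T_C − 0.5563 T_D = -174.8 and 0.9438 T_C − 0.8310 T_D = -242.
Solving simultaneously: T_C = 13.22 N, T_D = 306.3 N.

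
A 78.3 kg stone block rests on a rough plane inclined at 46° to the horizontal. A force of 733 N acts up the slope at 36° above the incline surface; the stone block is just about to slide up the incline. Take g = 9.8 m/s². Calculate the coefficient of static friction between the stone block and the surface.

On the verge of sliding up the incline, friction is at its maximum μN and acts down the slope.
Perpendicular to incline: N = W cos 46° − P sin 36° = 533 − 430.8 = 102.2 N.
Along incline: P cos 36° − μN = W sin 46° → μ = −(W sin 46° − P cos 36°) / N = 0.4015.

μ ≈ 0.402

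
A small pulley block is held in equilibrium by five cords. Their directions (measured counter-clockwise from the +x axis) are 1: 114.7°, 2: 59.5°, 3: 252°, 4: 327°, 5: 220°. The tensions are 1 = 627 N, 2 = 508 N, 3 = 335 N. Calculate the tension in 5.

Resolve: ΣF_x = 627 cos 114.7° + 508 cos 59.5° + 335 cos 252° + T_4 cos 327° + T_5 cos 220° = 0.
        ΣF_y = 627 sin 114.7° + 508 sin 59.5° + 335 sin 252° + T_4 sin 327° + T_5 sin 220° = 0.
The known terms sum to (-107.7, 688.7) N, so 0.8387 T_4 − 0.7660 T_5 = 107.7 and -0.5446 T_4 − 0.6428 T_5 = -688.7.
Solving simultaneously: T_4 = 624.1 N, T_5 = 542.7 N.

T_5 ≈ 543 N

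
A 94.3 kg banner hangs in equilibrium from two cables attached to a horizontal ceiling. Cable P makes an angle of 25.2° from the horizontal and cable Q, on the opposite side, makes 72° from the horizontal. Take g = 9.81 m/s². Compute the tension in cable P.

Weight W = 94.3 × 9.81 = 925.1 N acts straight down.
Horizontal: T_P cos 25.2° = T_Q cos 72°  →  T_Q = 2.928 T_P.
Vertical: T_P sin 25.2° + T_Q sin 72° = 925.1.
Substituting the horizontal relation into the vertical equation gives 3.211 T_P = 925.1, so T_P = 288.1 N.

T_P ≈ 288 N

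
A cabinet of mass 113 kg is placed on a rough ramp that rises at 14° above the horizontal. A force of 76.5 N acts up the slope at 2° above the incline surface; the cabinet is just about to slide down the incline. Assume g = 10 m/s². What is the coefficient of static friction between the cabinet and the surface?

μ ≈ 0.180

On the verge of sliding down the incline, friction is at its maximum μN and acts up the slope.
Perpendicular to incline: N = W cos 14° − P sin 2° = 1096 − 2.67 = 1094 N.
Along incline: P cos 2° + μN = W sin 14° → μ = (W sin 14° − P cos 2°) / N = 0.18.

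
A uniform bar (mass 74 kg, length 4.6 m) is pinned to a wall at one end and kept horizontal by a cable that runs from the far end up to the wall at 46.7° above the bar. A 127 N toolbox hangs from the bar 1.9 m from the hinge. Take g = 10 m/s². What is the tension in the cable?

T ≈ 580 N

Take torques about the hinge: T sin 46.7° · 4.6 = 74×10×2.3 + 127×1.9 = 1943.3 N·m.
So T = 1943.3 / (0.7278 × 4.6) = 580.48 N.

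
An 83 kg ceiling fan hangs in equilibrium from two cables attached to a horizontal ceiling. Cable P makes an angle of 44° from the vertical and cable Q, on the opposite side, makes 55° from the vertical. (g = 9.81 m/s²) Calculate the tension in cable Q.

Angles from the horizontal: cable P is 90° − 44° = 46°, cable Q is 90° − 55° = 35°.
Weight W = 83 × 9.81 = 814.2 N acts straight down.
Horizontal: T_P cos 46° = T_Q cos 35°  →  T_P = 1.179 T_Q.
Vertical: T_P sin 46° + T_Q sin 35° = 814.2.
Substituting the horizontal relation into the vertical equation gives 1.422 T_Q = 814.2, so T_Q = 572.7 N.

T_Q ≈ 573 N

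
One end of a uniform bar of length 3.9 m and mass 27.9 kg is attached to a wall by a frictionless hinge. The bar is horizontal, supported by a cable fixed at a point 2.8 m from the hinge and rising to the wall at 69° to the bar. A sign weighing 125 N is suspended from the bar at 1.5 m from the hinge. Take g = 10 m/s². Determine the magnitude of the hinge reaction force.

Take torques about the hinge: T sin 69° · 2.8 = 27.9×10×1.95 + 125×1.5 = 731.55 N·m.
So T = 731.55 / (0.9336 × 2.8) = 279.86 N.
ΣF_x = 0: H_x = T cos 69° = 100.29 N.
ΣF_y = 0: H_y = (27.9×10 + 125) − T sin 69° = 404 − 261.27 = 142.73 N.
|H| = √(H_x² + H_y²) = √((100.29)² + (142.73)²) = 174.44 N.

|H| ≈ 174 N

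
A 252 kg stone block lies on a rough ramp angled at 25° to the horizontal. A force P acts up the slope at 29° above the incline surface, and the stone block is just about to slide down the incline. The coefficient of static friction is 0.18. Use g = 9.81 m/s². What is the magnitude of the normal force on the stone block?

On the verge of sliding down the incline, friction equals μN and acts up the slope.
Perpendicular: N + P sin 29° = W cos 25° = 2241 N.
Along incline: P cos 29° + μN = W sin 25° with W sin 25° = 1045 N.
Solving the pair for P and N: P = 814.7 N, N = 1846 N (and f = μN = 332.2 N).

N ≈ 1850 N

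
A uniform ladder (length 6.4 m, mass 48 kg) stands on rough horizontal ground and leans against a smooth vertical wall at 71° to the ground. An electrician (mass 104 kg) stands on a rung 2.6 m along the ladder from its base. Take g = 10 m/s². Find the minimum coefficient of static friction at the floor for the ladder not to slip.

ΣF_y = 0: N_floor = 48×10 + 104×10 = 1520 N.
Torques about the foot: N_wall · 6.4 sin 71° = 48×10×3.2 cos 71° + 104×10×2.6 cos 71° → N_wall = 228.12 N.
ΣF_x = 0: f_floor = N_wall = 228.12 N.
μ_min = f_floor / N_floor = 228.12 / 1520 = 0.1501.

μ_min ≈ 0.150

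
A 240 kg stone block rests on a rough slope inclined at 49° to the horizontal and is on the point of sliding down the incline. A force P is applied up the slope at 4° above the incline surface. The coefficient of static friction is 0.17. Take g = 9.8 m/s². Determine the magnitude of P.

On the verge of sliding down the incline, friction equals μN and acts up the slope.
Perpendicular: N + P sin 4° = W cos 49° = 1543 N.
Along incline: P cos 4° + μN = W sin 49° with W sin 49° = 1775 N.
Solving the pair for P and N: P = 1535 N, N = 1436 N (and f = μN = 244.1 N).

P ≈ 1530 N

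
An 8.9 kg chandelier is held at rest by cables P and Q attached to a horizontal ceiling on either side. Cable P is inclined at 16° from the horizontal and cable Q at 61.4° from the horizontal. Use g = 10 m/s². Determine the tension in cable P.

Weight W = 8.9 × 10 = 89 N acts straight down.
Horizontal: T_P cos 16° = T_Q cos 61.4°  →  T_Q = 2.008 T_P.
Vertical: T_P sin 16° + T_Q sin 61.4° = 89.
Substituting the horizontal relation into the vertical equation gives 2.039 T_P = 89, so T_P = 43.65 N.

T_P ≈ 43.7 N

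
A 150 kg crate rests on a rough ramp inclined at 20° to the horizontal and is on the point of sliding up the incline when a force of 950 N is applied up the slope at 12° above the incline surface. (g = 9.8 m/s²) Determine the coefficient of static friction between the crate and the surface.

On the verge of sliding up the incline, friction is at its maximum μN and acts down the slope.
Perpendicular to incline: N = W cos 20° − P sin 12° = 1381 − 197.5 = 1184 N.
Along incline: P cos 12° − μN = W sin 20° → μ = −(W sin 20° − P cos 12°) / N = 0.3602.

μ ≈ 0.360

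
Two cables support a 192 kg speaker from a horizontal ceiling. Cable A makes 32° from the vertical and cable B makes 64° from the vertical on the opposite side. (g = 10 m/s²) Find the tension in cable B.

Angles from the horizontal: cable A is 90° − 32° = 58°, cable B is 90° − 64° = 26°.
Weight W = 192 × 10 = 1920 N acts straight down.
Horizontal: T_A cos 58° = T_B cos 26°  →  T_A = 1.696 T_B.
Vertical: T_A sin 58° + T_B sin 26° = 1920.
Substituting the horizontal relation into the vertical equation gives 1.877 T_B = 1920, so T_B = 1023 N.

T_B ≈ 1020 N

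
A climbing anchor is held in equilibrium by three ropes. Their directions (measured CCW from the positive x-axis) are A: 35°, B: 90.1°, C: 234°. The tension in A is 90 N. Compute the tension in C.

T_C ≈ 125 N

Resolve: ΣF_x = 90 cos 35° + T_B cos 90.1° + T_C cos 234° = 0.
        ΣF_y = 90 sin 35° + T_B sin 90.1° + T_C sin 234° = 0.
The known terms sum to (73.72, 51.62) N, so -0.0017 T_B − 0.5878 T_C = -73.72 and 1.0000 T_B − 0.8090 T_C = -51.62.
Solving simultaneously: T_B = 49.73 N, T_C = 125.3 N.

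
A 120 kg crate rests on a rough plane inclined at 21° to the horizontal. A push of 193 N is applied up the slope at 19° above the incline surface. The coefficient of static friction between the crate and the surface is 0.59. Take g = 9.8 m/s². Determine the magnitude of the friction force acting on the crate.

Axes along / perpendicular to the incline. W sin 21° = 421.4 N down-slope; W cos 21° = 1098 N into the surface.
Perpendicular: N = W cos 21° − P sin 19° = 1098 − 62.83 = 1035 N.
Along incline: P cos 19° + f = W sin 21° (friction acts up-slope) → f = 421.4 − 182.5 = 239 N.
|f| = 239 N ≤ μN = 610.7 N, so the crate is indeed static.

f ≈ 239 N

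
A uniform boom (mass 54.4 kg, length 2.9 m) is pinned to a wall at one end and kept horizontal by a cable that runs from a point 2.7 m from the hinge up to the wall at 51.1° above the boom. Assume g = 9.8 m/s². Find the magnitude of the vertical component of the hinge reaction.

|H_y| ≈ 247 N

Take torques about the hinge: T sin 51.1° · 2.7 = 54.4×9.8×1.45 = 773.02 N·m.
So T = 773.02 / (0.7782 × 2.7) = 367.89 N.
ΣF_y = 0: H_y = (54.4×9.8) − T sin 51.1° = 533.12 − 286.31 = 246.81 N.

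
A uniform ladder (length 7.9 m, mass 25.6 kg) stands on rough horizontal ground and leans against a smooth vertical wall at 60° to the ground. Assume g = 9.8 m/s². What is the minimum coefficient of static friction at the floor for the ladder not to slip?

μ_min ≈ 0.289

ΣF_y = 0: N_floor = 25.6×9.8 = 250.88 N.
Torques about the foot: N_wall · 7.9 sin 60° = 25.6×9.8×3.95 cos 60° → N_wall = 72.423 N.
ΣF_x = 0: f_floor = N_wall = 72.423 N.
μ_min = f_floor / N_floor = 72.423 / 250.88 = 0.2887.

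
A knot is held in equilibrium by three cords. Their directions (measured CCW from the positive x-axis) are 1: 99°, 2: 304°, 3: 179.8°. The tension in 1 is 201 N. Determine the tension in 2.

Resolve: ΣF_x = 201 cos 99° + T_2 cos 304° + T_3 cos 179.8° = 0.
        ΣF_y = 201 sin 99° + T_2 sin 304° + T_3 sin 179.8° = 0.
The known terms sum to (-31.44, 198.5) N, so 0.5592 T_2 − 1.0000 T_3 = 31.44 and -0.8290 T_2 + 0.0035 T_3 = -198.5.
Solving simultaneously: T_2 = 239.9 N, T_3 = 102.7 N.

T_2 ≈ 240 N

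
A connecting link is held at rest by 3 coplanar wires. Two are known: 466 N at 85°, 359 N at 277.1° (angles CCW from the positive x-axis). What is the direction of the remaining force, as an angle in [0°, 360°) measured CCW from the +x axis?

θ ≈ 232°

Sum the known components: ΣF_x = 84.99 N, ΣF_y = 108 N.
For equilibrium the remaining force must supply (−ΣF_x, −ΣF_y) = (-84.99, -108) N.
Magnitude = √((-84.99)² + (-108)²) = 137.4 N; direction = atan2(-108, -84.99) = 231.8°.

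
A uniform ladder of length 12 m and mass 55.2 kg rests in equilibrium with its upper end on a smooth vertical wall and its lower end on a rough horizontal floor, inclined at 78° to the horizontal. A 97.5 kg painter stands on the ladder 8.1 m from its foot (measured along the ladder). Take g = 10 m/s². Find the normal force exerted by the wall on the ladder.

N_wall ≈ 199 N

Torques about the foot: N_wall · 12 sin 78° = 55.2×10×6 cos 78° + 97.5×10×8.1 cos 78° → N_wall = 198.55 N.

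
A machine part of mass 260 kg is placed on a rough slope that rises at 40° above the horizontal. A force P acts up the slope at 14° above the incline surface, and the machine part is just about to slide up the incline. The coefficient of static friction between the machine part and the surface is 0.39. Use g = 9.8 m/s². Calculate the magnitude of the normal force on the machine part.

On the verge of sliding up the incline, friction equals μN and acts down the slope.
Perpendicular: N + P sin 14° = W cos 40° = 1952 N.
Along incline: P cos 14° = W sin 40° + μN  with W sin 40° = 1638 N.
Solving the pair for P and N: P = 2253 N, N = 1407 N (and f = μN = 548.6 N).

N ≈ 1410 N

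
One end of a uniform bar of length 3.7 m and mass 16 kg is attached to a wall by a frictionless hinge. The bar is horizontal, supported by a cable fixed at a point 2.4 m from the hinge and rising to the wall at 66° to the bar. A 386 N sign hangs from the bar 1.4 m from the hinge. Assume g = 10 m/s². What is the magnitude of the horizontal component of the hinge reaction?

Take torques about the hinge: T sin 66° · 2.4 = 16×10×1.85 + 386×1.4 = 836.4 N·m.
So T = 836.4 / (0.9135 × 2.4) = 381.48 N.
ΣF_x = 0: H_x = T cos 66° = 155.16 N.

H_x ≈ 155 N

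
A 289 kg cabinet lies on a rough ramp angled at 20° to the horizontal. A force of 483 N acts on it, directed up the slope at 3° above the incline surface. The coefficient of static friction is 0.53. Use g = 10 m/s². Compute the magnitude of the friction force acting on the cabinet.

f ≈ 506 N

Axes along / perpendicular to the incline. W sin 20° = 988.4 N down-slope; W cos 20° = 2716 N into the surface.
Perpendicular: N = W cos 20° − P sin 3° = 2716 − 25.28 = 2690 N.
Along incline: P cos 3° + f = W sin 20° (friction acts up-slope) → f = 988.4 − 482.3 = 506.1 N.
|f| = 506.1 N ≤ μN = 1426 N, so the cabinet is indeed static.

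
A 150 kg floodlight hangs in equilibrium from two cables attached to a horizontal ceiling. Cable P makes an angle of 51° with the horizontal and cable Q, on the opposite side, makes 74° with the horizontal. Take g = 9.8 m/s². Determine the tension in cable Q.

Weight W = 150 × 9.8 = 1470 N acts straight down.
Horizontal: T_P cos 51° = T_Q cos 74°  →  T_P = 0.438 T_Q.
Vertical: T_P sin 51° + T_Q sin 74° = 1470.
Substituting the horizontal relation into the vertical equation gives 1.302 T_Q = 1470, so T_Q = 1129 N.

T_Q ≈ 1130 N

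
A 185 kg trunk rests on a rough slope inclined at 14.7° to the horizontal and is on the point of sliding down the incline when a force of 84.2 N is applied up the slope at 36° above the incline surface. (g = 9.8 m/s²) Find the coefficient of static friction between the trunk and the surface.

On the verge of sliding down the incline, friction is at its maximum μN and acts up the slope.
Perpendicular to incline: N = W cos 14.7° − P sin 36° = 1754 − 49.49 = 1704 N.
Along incline: P cos 36° + μN = W sin 14.7° → μ = (W sin 14.7° − P cos 36°) / N = 0.23.

μ ≈ 0.230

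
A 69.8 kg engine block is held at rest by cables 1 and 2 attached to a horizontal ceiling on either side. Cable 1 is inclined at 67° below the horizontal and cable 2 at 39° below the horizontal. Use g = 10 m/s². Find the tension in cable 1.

Weight W = 69.8 × 10 = 698 N acts straight down.
Horizontal: T_1 cos 67° = T_2 cos 39°  →  T_2 = 0.5028 T_1.
Vertical: T_1 sin 67° + T_2 sin 39° = 698.
Substituting the horizontal relation into the vertical equation gives 1.237 T_1 = 698, so T_1 = 564.3 N.

T_1 ≈ 564 N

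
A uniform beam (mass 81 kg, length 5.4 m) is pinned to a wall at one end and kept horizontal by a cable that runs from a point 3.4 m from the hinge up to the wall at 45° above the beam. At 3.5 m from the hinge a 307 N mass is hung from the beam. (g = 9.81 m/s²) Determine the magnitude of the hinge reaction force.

Take torques about the hinge: T sin 45° · 3.4 = 81×9.81×2.7 + 307×3.5 = 3219.9 N·m.
So T = 3219.9 / (0.7071 × 3.4) = 1339.3 N.
ΣF_x = 0: H_x = T cos 45° = 947.04 N.
ΣF_y = 0: H_y = (81×9.81 + 307) − T sin 45° = 1101.6 − 947.04 = 154.57 N.
|H| = √(H_x² + H_y²) = √((947.04)² + (154.57)²) = 959.57 N.

|H| ≈ 960 N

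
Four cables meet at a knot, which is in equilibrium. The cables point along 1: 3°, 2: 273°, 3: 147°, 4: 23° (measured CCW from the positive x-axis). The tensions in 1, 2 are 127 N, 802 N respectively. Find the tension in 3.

T_3 ≈ 961 N

Resolve: ΣF_x = 127 cos 3° + 802 cos 273° + T_3 cos 147° + T_4 cos 23° = 0.
        ΣF_y = 127 sin 3° + 802 sin 273° + T_3 sin 147° + T_4 sin 23° = 0.
The known terms sum to (168.8, -794.3) N, so -0.8387 T_3 + 0.9205 T_4 = -168.8 and 0.5446 T_3 + 0.3907 T_4 = 794.3.
Solving simultaneously: T_3 = 961.4 N, T_4 = 692.6 N.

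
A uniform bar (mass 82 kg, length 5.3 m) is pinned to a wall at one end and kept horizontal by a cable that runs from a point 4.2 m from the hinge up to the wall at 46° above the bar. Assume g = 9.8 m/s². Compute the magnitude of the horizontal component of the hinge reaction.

H_x ≈ 490 N

Take torques about the hinge: T sin 46° · 4.2 = 82×9.8×2.65 = 2129.5 N·m.
So T = 2129.5 / (0.7193 × 4.2) = 704.86 N.
ΣF_x = 0: H_x = T cos 46° = 489.64 N.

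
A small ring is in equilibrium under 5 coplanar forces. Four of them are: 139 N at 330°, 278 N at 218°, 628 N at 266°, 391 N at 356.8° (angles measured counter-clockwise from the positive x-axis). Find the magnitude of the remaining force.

F ≈ 923 N

Sum the known components: ΣF_x = 247.9 N, ΣF_y = -889 N.
For equilibrium the remaining force must supply (−ΣF_x, −ΣF_y) = (-247.9, 889) N.
Magnitude = √((-247.9)² + (889)²) = 922.9 N; direction = atan2(889, -247.9) = 105.6°.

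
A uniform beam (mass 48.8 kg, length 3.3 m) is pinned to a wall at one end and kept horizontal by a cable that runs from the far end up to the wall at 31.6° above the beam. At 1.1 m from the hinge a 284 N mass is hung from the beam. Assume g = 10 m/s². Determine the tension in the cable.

T ≈ 646 N

Take torques about the hinge: T sin 31.6° · 3.3 = 48.8×10×1.65 + 284×1.1 = 1117.6 N·m.
So T = 1117.6 / (0.5240 × 3.3) = 646.33 N.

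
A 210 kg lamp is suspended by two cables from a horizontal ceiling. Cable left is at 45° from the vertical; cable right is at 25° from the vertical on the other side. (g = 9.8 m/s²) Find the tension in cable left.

T_left ≈ 926 N

Angles from the horizontal: cable left is 90° − 45° = 45°, cable right is 90° − 25° = 65°.
Weight W = 210 × 9.8 = 2058 N acts straight down.
Horizontal: T_left cos 45° = T_right cos 65°  →  T_right = 1.673 T_left.
Vertical: T_left sin 45° + T_right sin 65° = 2058.
Substituting the horizontal relation into the vertical equation gives 2.224 T_left = 2058, so T_left = 925.6 N.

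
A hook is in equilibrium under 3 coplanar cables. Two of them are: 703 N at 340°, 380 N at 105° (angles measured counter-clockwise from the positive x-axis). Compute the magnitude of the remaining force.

F ≈ 576 N

Sum the known components: ΣF_x = 562.3 N, ΣF_y = 126.6 N.
For equilibrium the remaining force must supply (−ΣF_x, −ΣF_y) = (-562.3, -126.6) N.
Magnitude = √((-562.3)² + (-126.6)²) = 576.3 N; direction = atan2(-126.6, -562.3) = 192.7°.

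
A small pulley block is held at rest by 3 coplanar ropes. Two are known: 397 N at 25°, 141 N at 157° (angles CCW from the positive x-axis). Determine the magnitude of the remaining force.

Sum the known components: ΣF_x = 230 N, ΣF_y = 222.9 N.
For equilibrium the remaining force must supply (−ΣF_x, −ΣF_y) = (-230, -222.9) N.
Magnitude = √((-230)² + (-222.9)²) = 320.3 N; direction = atan2(-222.9, -230) = 224.1°.

F ≈ 320 N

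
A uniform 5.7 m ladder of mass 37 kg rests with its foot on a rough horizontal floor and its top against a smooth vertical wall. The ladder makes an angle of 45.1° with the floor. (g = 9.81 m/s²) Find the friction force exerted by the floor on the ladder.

Torques about the foot: N_wall · 5.7 sin 45.1° = 37×9.81×2.85 cos 45.1° → N_wall = 180.85 N.
ΣF_x = 0: f_floor = N_wall = 180.85 N.

f ≈ 181 N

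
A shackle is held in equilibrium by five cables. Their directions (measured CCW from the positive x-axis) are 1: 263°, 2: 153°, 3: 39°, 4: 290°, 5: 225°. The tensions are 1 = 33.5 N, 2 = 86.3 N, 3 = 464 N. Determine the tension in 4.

T_4 ≈ 14.3 N

Resolve: ΣF_x = 33.5 cos 263° + 86.3 cos 153° + 464 cos 39° + T_4 cos 290° + T_5 cos 225° = 0.
        ΣF_y = 33.5 sin 263° + 86.3 sin 153° + 464 sin 39° + T_4 sin 290° + T_5 sin 225° = 0.
The known terms sum to (279.6, 297.9) N, so 0.3420 T_4 − 0.7071 T_5 = -279.6 and -0.9397 T_4 − 0.7071 T_5 = -297.9.
Solving simultaneously: T_4 = 14.29 N, T_5 = 402.4 N.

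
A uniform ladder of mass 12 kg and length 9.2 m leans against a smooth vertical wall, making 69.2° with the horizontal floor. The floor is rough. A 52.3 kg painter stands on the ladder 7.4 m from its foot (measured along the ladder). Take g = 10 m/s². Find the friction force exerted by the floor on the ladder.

f ≈ 183 N

Torques about the foot: N_wall · 9.2 sin 69.2° = 12×10×4.6 cos 69.2° + 52.3×10×7.4 cos 69.2° → N_wall = 182.59 N.
ΣF_x = 0: f_floor = N_wall = 182.59 N.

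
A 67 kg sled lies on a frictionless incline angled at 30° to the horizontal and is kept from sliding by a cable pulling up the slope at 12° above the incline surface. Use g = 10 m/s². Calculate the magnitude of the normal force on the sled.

Take axes along and perpendicular to the incline. Weight components: W sin 30° = 335 N down-slope, W cos 30° = 580.2 N into the surface.
Along incline: T cos 12° = W sin 30° → T = 342.5 N.
Perpendicular: N = W cos 30° − T sin 12° = 509 N.

N ≈ 509 N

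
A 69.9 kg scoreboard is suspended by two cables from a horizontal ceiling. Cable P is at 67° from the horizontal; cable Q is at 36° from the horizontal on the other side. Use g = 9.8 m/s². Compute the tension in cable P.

Weight W = 69.9 × 9.8 = 685 N acts straight down.
Horizontal: T_P cos 67° = T_Q cos 36°  →  T_Q = 0.483 T_P.
Vertical: T_P sin 67° + T_Q sin 36° = 685.
Substituting the horizontal relation into the vertical equation gives 1.204 T_P = 685, so T_P = 568.8 N.

T_P ≈ 569 N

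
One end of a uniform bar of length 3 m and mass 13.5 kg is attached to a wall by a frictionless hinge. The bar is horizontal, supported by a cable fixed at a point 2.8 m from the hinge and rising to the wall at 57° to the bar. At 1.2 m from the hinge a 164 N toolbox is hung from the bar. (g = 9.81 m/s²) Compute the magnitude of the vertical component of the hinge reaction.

|H_y| ≈ 155 N

Take torques about the hinge: T sin 57° · 2.8 = 13.5×9.81×1.5 + 164×1.2 = 395.45 N·m.
So T = 395.45 / (0.8387 × 2.8) = 168.4 N.
ΣF_y = 0: H_y = (13.5×9.81 + 164) − T sin 57° = 296.44 − 141.23 = 155.2 N.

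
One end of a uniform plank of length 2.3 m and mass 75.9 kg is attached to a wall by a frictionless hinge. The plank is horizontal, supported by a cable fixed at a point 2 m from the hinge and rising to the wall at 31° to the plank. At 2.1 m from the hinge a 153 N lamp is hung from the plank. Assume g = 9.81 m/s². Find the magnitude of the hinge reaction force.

|H| ≈ 1030 N

Take torques about the hinge: T sin 31° · 2 = 75.9×9.81×1.15 + 153×2.1 = 1177.6 N·m.
So T = 1177.6 / (0.5150 × 2) = 1143.2 N.
ΣF_x = 0: H_x = T cos 31° = 979.9 N.
ΣF_y = 0: H_y = (75.9×9.81 + 153) − T sin 31° = 897.58 − 588.78 = 308.8 N.
|H| = √(H_x² + H_y²) = √((979.9)² + (308.8)²) = 1027.4 N.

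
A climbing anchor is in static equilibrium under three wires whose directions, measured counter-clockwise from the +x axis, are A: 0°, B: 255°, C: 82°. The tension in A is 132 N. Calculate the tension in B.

Resolve: ΣF_x = 132 cos 0° + T_B cos 255° + T_C cos 82° = 0.
        ΣF_y = 132 sin 0° + T_B sin 255° + T_C sin 82° = 0.
The known terms sum to (132, 0) N, so -0.2588 T_B + 0.1392 T_C = -132 and -0.9659 T_B + 0.9903 T_C = 0.
Solving simultaneously: T_B = 1073 N, T_C = 1046 N.

T_B ≈ 1070 N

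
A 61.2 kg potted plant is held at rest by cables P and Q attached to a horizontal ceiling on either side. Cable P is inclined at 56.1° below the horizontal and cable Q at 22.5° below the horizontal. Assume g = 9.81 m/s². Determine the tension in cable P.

Weight W = 61.2 × 9.81 = 600.4 N acts straight down.
Horizontal: T_P cos 56.1° = T_Q cos 22.5°  →  T_Q = 0.6037 T_P.
Vertical: T_P sin 56.1° + T_Q sin 22.5° = 600.4.
Substituting the horizontal relation into the vertical equation gives 1.061 T_P = 600.4, so T_P = 565.8 N.

T_P ≈ 566 N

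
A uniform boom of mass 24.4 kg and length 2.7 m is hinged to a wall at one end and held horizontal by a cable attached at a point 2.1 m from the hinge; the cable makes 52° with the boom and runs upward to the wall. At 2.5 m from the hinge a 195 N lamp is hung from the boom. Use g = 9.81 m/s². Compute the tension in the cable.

T ≈ 490 N

Take torques about the hinge: T sin 52° · 2.1 = 24.4×9.81×1.35 + 195×2.5 = 810.64 N·m.
So T = 810.64 / (0.7880 × 2.1) = 489.87 N.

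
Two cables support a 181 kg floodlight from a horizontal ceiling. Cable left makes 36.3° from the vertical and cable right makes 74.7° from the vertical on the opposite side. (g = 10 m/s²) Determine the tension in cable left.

Angles from the horizontal: cable left is 90° − 36.3° = 53.7°, cable right is 90° − 74.7° = 15.3°.
Weight W = 181 × 10 = 1810 N acts straight down.
Horizontal: T_left cos 53.7° = T_right cos 15.3°  →  T_right = 0.6138 T_left.
Vertical: T_left sin 53.7° + T_right sin 15.3° = 1810.
Substituting the horizontal relation into the vertical equation gives 0.9679 T_left = 1810, so T_left = 1870 N.

T_left ≈ 1870 N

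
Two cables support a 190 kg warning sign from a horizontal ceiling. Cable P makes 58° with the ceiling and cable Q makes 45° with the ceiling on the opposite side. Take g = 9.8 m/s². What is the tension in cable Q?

Weight W = 190 × 9.8 = 1862 N acts straight down.
Horizontal: T_P cos 58° = T_Q cos 45°  →  T_P = 1.334 T_Q.
Vertical: T_P sin 58° + T_Q sin 45° = 1862.
Substituting the horizontal relation into the vertical equation gives 1.839 T_Q = 1862, so T_Q = 1013 N.

T_Q ≈ 1010 N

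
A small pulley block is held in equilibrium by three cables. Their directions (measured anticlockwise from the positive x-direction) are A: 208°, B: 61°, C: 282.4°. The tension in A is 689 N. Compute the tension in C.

Resolve: ΣF_x = 689 cos 208° + T_B cos 61° + T_C cos 282.4° = 0.
        ΣF_y = 689 sin 208° + T_B sin 61° + T_C sin 282.4° = 0.
The known terms sum to (-608.4, -323.5) N, so 0.4848 T_B + 0.2147 T_C = 608.4 and 0.8746 T_B − 0.9767 T_C = 323.5.
Solving simultaneously: T_B = 1003 N, T_C = 567.4 N.

T_C ≈ 567 N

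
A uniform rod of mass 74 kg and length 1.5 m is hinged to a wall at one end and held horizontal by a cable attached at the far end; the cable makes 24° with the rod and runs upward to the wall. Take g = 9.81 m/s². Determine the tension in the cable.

Take torques about the hinge: T sin 24° · 1.5 = 74×9.81×0.75 = 544.46 N·m.
So T = 544.46 / (0.4067 × 1.5) = 892.4 N.

T ≈ 892 N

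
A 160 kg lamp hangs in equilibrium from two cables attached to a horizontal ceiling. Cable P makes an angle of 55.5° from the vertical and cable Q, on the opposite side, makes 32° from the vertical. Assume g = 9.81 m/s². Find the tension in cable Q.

T_Q ≈ 1290 N

Angles from the horizontal: cable P is 90° − 55.5° = 34.5°, cable Q is 90° − 32° = 58°.
Weight W = 160 × 9.81 = 1570 N acts straight down.
Horizontal: T_P cos 34.5° = T_Q cos 58°  →  T_P = 0.643 T_Q.
Vertical: T_P sin 34.5° + T_Q sin 58° = 1570.
Substituting the horizontal relation into the vertical equation gives 1.212 T_Q = 1570, so T_Q = 1295 N.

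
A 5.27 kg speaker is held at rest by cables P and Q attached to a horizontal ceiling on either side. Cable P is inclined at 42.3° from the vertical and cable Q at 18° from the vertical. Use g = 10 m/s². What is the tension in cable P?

T_P ≈ 18.7 N

Angles from the horizontal: cable P is 90° − 42.3° = 47.7°, cable Q is 90° − 18° = 72°.
Weight W = 5.27 × 10 = 52.7 N acts straight down.
Horizontal: T_P cos 47.7° = T_Q cos 72°  →  T_Q = 2.178 T_P.
Vertical: T_P sin 47.7° + T_Q sin 72° = 52.7.
Substituting the horizontal relation into the vertical equation gives 2.811 T_P = 52.7, so T_P = 18.75 N.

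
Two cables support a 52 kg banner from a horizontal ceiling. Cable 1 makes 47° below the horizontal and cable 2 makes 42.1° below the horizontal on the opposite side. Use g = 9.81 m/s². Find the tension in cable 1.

Weight W = 52 × 9.81 = 510.1 N acts straight down.
Horizontal: T_1 cos 47° = T_2 cos 42.1°  →  T_2 = 0.9192 T_1.
Vertical: T_1 sin 47° + T_2 sin 42.1° = 510.1.
Substituting the horizontal relation into the vertical equation gives 1.348 T_1 = 510.1, so T_1 = 378.5 N.

T_1 ≈ 379 N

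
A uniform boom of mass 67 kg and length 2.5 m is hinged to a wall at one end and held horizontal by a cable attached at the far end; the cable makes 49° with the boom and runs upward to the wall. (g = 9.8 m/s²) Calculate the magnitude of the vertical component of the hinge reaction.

|H_y| ≈ 328 N

Take torques about the hinge: T sin 49° · 2.5 = 67×9.8×1.25 = 820.75 N·m.
So T = 820.75 / (0.7547 × 2.5) = 435 N.
ΣF_y = 0: H_y = (67×9.8) − T sin 49° = 656.6 − 328.3 = 328.3 N.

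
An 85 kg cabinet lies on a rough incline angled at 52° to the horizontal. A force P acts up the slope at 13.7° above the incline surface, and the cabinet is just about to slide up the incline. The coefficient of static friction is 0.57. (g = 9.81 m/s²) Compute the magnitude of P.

P ≈ 858 N

On the verge of sliding up the incline, friction equals μN and acts down the slope.
Perpendicular: N + P sin 13.7° = W cos 52° = 513.4 N.
Along incline: P cos 13.7° = W sin 52° + μN  with W sin 52° = 657.1 N.
Solving the pair for P and N: P = 858.3 N, N = 310.1 N (and f = μN = 176.8 N).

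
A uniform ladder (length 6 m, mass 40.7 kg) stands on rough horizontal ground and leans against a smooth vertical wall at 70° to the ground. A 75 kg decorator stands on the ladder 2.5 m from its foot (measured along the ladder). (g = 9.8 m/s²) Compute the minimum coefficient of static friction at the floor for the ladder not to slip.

μ_min ≈ 0.162

ΣF_y = 0: N_floor = 40.7×9.8 + 75×9.8 = 1133.9 N.
Torques about the foot: N_wall · 6 sin 70° = 40.7×9.8×3 cos 70° + 75×9.8×2.5 cos 70° → N_wall = 184.05 N.
ΣF_x = 0: f_floor = N_wall = 184.05 N.
μ_min = f_floor / N_floor = 184.05 / 1133.9 = 0.1623.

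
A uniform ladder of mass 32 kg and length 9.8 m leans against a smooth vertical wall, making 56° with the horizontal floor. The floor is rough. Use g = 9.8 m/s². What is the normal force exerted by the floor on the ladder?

N_floor ≈ 314 N

ΣF_y = 0: N_floor = 32×9.8 = 313.6 N.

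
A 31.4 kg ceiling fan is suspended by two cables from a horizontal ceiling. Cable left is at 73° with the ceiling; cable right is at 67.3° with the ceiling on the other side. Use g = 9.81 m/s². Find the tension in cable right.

T_right ≈ 141 N

Weight W = 31.4 × 9.81 = 308 N acts straight down.
Horizontal: T_left cos 73° = T_right cos 67.3°  →  T_left = 1.32 T_right.
Vertical: T_left sin 73° + T_right sin 67.3° = 308.
Substituting the horizontal relation into the vertical equation gives 2.185 T_right = 308, so T_right = 141 N.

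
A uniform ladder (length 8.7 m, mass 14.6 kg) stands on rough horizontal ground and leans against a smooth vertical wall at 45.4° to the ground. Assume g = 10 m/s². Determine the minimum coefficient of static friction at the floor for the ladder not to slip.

ΣF_y = 0: N_floor = 14.6×10 = 146 N.
Torques about the foot: N_wall · 8.7 sin 45.4° = 14.6×10×4.35 cos 45.4° → N_wall = 71.988 N.
ΣF_x = 0: f_floor = N_wall = 71.988 N.
μ_min = f_floor / N_floor = 71.988 / 146 = 0.4931.

μ_min ≈ 0.493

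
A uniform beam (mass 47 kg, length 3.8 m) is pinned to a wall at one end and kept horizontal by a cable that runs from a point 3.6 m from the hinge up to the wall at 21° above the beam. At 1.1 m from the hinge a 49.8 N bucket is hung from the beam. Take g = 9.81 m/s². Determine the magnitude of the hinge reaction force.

|H| ≈ 719 N

Take torques about the hinge: T sin 21° · 3.6 = 47×9.81×1.9 + 49.8×1.1 = 930.81 N·m.
So T = 930.81 / (0.3584 × 3.6) = 721.49 N.
ΣF_x = 0: H_x = T cos 21° = 673.57 N.
ΣF_y = 0: H_y = (47×9.81 + 49.8) − T sin 21° = 510.87 − 258.56 = 252.31 N.
|H| = √(H_x² + H_y²) = √((673.57)² + (252.31)²) = 719.28 N.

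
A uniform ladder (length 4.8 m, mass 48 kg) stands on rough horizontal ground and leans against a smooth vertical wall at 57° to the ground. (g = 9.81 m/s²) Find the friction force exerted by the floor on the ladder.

Torques about the foot: N_wall · 4.8 sin 57° = 48×9.81×2.4 cos 57° → N_wall = 152.9 N.
ΣF_x = 0: f_floor = N_wall = 152.9 N.

f ≈ 153 N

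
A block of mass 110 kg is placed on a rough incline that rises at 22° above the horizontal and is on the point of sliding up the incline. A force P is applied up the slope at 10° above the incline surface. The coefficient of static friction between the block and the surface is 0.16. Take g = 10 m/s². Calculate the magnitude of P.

P ≈ 568 N

On the verge of sliding up the incline, friction equals μN and acts down the slope.
Perpendicular: N + P sin 10° = W cos 22° = 1020 N.
Along incline: P cos 10° = W sin 22° + μN  with W sin 22° = 412.1 N.
Solving the pair for P and N: P = 568.1 N, N = 921.3 N (and f = μN = 147.4 N).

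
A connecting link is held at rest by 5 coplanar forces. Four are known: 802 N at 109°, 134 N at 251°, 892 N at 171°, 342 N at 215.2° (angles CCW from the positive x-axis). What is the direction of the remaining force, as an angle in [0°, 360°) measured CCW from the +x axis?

Sum the known components: ΣF_x = -1465 N, ΣF_y = 574 N.
For equilibrium the remaining force must supply (−ΣF_x, −ΣF_y) = (1465, -574) N.
Magnitude = √((1465)² + (-574)²) = 1574 N; direction = atan2(-574, 1465) = 338.6°.

θ ≈ 339°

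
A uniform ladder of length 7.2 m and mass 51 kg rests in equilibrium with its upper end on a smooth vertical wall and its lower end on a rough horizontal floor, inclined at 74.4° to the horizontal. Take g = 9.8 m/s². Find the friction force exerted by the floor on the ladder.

f ≈ 69.8 N

Torques about the foot: N_wall · 7.2 sin 74.4° = 51×9.8×3.6 cos 74.4° → N_wall = 69.773 N.
ΣF_x = 0: f_floor = N_wall = 69.773 N.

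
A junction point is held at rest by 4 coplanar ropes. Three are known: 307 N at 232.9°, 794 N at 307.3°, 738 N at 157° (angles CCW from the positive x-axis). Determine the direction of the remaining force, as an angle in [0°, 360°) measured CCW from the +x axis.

Sum the known components: ΣF_x = -383.4 N, ΣF_y = -588.1 N.
For equilibrium the remaining force must supply (−ΣF_x, −ΣF_y) = (383.4, 588.1) N.
Magnitude = √((383.4)² + (588.1)²) = 702 N; direction = atan2(588.1, 383.4) = 56.9°.

θ ≈ 56.9°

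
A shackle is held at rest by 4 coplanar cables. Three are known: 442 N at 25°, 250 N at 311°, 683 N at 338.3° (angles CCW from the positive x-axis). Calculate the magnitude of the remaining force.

F ≈ 1230 N

Sum the known components: ΣF_x = 1199 N, ΣF_y = -254.4 N.
For equilibrium the remaining force must supply (−ΣF_x, −ΣF_y) = (-1199, 254.4) N.
Magnitude = √((-1199)² + (254.4)²) = 1226 N; direction = atan2(254.4, -1199) = 168.0°.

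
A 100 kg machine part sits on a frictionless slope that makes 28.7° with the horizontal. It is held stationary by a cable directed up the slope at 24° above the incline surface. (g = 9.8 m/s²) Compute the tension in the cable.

Take axes along and perpendicular to the incline. Weight components: W sin 28.7° = 470.6 N down-slope, W cos 28.7° = 859.6 N into the surface.
Along incline: T cos 24° = W sin 28.7° → T = 515.2 N.
Perpendicular: N = W cos 28.7° − T sin 24° = 650.1 N.

T ≈ 515 N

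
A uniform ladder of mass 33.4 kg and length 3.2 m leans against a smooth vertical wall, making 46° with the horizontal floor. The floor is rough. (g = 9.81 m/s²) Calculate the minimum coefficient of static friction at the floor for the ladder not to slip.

μ_min ≈ 0.483

ΣF_y = 0: N_floor = 33.4×9.81 = 327.65 N.
Torques about the foot: N_wall · 3.2 sin 46° = 33.4×9.81×1.6 cos 46° → N_wall = 158.21 N.
ΣF_x = 0: f_floor = N_wall = 158.21 N.
μ_min = f_floor / N_floor = 158.21 / 327.65 = 0.4828.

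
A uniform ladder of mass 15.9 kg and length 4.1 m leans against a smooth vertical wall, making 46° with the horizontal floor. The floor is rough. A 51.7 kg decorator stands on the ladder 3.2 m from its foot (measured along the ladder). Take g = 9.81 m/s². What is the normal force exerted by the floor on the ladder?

ΣF_y = 0: N_floor = 15.9×9.81 + 51.7×9.81 = 663.16 N.

N_floor ≈ 663 N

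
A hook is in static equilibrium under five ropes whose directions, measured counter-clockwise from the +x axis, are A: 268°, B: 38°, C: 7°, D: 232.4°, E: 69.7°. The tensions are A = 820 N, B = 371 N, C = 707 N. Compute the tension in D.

Resolve: ΣF_x = 820 cos 268° + 371 cos 38° + 707 cos 7° + T_D cos 232.4° + T_E cos 69.7° = 0.
        ΣF_y = 820 sin 268° + 371 sin 38° + 707 sin 7° + T_D sin 232.4° + T_E sin 69.7° = 0.
The known terms sum to (965.5, -504.9) N, so -0.6101 T_D + 0.3469 T_E = -965.5 and -0.7923 T_D + 0.9379 T_E = 504.9.
Solving simultaneously: T_D = 3634 N, T_E = 3608 N.

T_D ≈ 3630 N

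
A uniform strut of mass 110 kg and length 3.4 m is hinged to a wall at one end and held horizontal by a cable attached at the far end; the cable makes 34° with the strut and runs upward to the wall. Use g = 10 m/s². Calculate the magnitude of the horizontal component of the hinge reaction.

Take torques about the hinge: T sin 34° · 3.4 = 110×10×1.7 = 1870 N·m.
So T = 1870 / (0.5592 × 3.4) = 983.56 N.
ΣF_x = 0: H_x = T cos 34° = 815.41 N.

H_x ≈ 815 N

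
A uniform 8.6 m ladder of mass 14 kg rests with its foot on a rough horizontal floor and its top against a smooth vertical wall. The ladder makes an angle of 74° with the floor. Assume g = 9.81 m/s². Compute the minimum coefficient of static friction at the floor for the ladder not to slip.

μ_min ≈ 0.143

ΣF_y = 0: N_floor = 14×9.81 = 137.34 N.
Torques about the foot: N_wall · 8.6 sin 74° = 14×9.81×4.3 cos 74° → N_wall = 19.691 N.
ΣF_x = 0: f_floor = N_wall = 19.691 N.
μ_min = f_floor / N_floor = 19.691 / 137.34 = 0.1434.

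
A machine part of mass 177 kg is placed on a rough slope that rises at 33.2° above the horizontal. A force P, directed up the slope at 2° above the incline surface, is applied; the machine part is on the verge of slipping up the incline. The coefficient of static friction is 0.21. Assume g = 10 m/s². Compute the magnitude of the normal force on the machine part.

N ≈ 1440 N

On the verge of sliding up the incline, friction equals μN and acts down the slope.
Perpendicular: N + P sin 2° = W cos 33.2° = 1481 N.
Along incline: P cos 2° = W sin 33.2° + μN  with W sin 33.2° = 969.2 N.
Solving the pair for P and N: P = 1272 N, N = 1437 N (and f = μN = 301.7 N).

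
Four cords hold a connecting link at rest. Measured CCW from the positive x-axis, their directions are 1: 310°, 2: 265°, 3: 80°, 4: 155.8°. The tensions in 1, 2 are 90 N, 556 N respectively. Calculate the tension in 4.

T_4 ≈ 121 N

Resolve: ΣF_x = 90 cos 310° + 556 cos 265° + T_3 cos 80° + T_4 cos 155.8° = 0.
        ΣF_y = 90 sin 310° + 556 sin 265° + T_3 sin 80° + T_4 sin 155.8° = 0.
The known terms sum to (9.392, -622.8) N, so 0.1736 T_3 − 0.9121 T_4 = -9.392 and 0.9848 T_3 + 0.4099 T_4 = 622.8.
Solving simultaneously: T_3 = 582 N, T_4 = 121.1 N.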